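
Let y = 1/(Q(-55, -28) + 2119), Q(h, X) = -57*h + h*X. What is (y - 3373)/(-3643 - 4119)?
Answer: 22916161/52735028 ≈ 0.43455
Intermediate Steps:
Q(h, X) = -57*h + X*h
y = 1/6794 (y = 1/(-55*(-57 - 28) + 2119) = 1/(-55*(-85) + 2119) = 1/(4675 + 2119) = 1/6794 ≈ 0.00014719)
(y - 3373)/(-3643 - 4119) = (1/6794 - 3373)/(-3643 - 4119) = -22916161/6794/(-7762) = -22916161/6794*(-1/7762) = 22916161/52735028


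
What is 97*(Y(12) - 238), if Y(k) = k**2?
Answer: -9118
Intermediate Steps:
97*(Y(12) - 238) = 97*(12**2 - 238) = 97*(144 - 238) = 97*(-94) = -9118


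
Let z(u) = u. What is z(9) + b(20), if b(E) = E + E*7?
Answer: 169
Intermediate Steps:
b(E) = 8*E (b(E) = E + 7*E = 8*E)
z(9) + b(20) = 9 + 8*20 = 9 + 160 = 169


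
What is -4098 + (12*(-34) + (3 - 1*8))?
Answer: -4511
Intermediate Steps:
-4098 + (12*(-34) + (3 - 1*8)) = -4098 + (-408 + (3 - 8)) = -4098 + (-408 - 5) = -4098 - 413 = -4511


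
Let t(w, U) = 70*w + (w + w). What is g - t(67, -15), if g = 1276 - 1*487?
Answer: -4035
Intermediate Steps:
g = 789 (g = 1276 - 487 = 789)
t(w, U) = 72*w (t(w, U) = 70*w + 2*w = 72*w)
g - t(67, -15) = 789 - 72*67 = 789 - 1*4824 = 789 - 4824 = -4035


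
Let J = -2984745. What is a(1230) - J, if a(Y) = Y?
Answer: 2985975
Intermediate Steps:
a(1230) - J = 1230 - 1*(-2984745) = 1230 + 2984745 = 2985975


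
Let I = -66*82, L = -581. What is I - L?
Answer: -4831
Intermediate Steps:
I = -5412
I - L = -5412 - 1*(-581) = -5412 + 581 = -4831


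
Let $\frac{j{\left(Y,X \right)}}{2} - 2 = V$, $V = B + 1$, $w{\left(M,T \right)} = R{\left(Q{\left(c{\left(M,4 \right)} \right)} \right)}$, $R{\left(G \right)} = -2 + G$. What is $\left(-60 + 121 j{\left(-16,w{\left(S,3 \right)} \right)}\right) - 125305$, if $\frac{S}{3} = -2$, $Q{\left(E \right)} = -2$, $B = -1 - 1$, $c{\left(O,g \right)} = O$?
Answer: $-125123$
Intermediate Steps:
$B = -2$ ($B = -1 - 1 = -2$)
$S = -6$ ($S = 3 \left(-2\right) = -6$)
$w{\left(M,T \right)} = -4$ ($w{\left(M,T \right)} = -2 - 2 = -4$)
$V = -1$ ($V = -2 + 1 = -1$)
$j{\left(Y,X \right)} = 2$ ($j{\left(Y,X \right)} = 4 + 2 \left(-1\right) = 4 - 2 = 2$)
$\left(-60 + 121 j{\left(-16,w{\left(S,3 \right)} \right)}\right) - 125305 = \left(-60 + 121 \cdot 2\right) - 125305 = \left(-60 + 242\right) - 125305 = 182 - 125305 = -125123$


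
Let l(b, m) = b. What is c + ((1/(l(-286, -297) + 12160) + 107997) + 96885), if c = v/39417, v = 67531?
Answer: 10654805819163/52004162 ≈ 2.0488e+5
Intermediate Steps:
c = 67531/39417 ≈ 1.7132
c + ((1/(l(-286, -297) + 12160) + 107997) + 96885) = 67531/39417 + ((1/(-286 + 12160) + 107997) + 96885) = 67531/39417 + ((1/11874 + 107997) + 96885) = 67531/39417 + (1282356379/11874 + 96885) = 67531/39417 + 2432768869/11874 = 10654805819163/52004162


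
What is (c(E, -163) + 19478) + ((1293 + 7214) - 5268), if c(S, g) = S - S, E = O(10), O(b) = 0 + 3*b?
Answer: 22717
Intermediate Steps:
O(b) = 3*b
E = 30 (E = 3*10 = 30)
c(S, g) = 0
(c(E, -163) + 19478) + ((1293 + 7214) - 5268) = (0 + 19478) + ((1293 + 7214) - 5268) = 19478 + (8507 - 5268) = 19478 + 3239 = 22717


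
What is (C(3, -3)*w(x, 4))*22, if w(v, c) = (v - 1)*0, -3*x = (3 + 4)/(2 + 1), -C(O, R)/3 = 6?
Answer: 0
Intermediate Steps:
C(O, R) = -18 (C(O, R) = -3*6 = -18)
x = -7/9 (x = -(3 + 4)/(3*(2 + 1)) = -7/(3*3) = -⅓*7/3 = -7/9 ≈ -0.77778)
w(v, c) = 0 (w(v, c) = (-1 + v)*0 = 0)
(C(3, -3)*w(x, 4))*22 = -18*0*22 = 0*22 = 0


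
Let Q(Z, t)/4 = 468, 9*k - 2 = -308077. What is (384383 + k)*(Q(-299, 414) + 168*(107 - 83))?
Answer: 2067300032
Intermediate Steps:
k = -308075/9 (k = 2/9 + (⅑)*(-308077) = 2/9 - 308077/9 = -308075/9 ≈ -34231.)
Q(Z, t) = 1872 (Q(Z, t) = 4*468 = 1872)
(384383 + k)*(Q(-299, 414) + 168*(107 - 83)) = (384383 - 308075/9)*(1872 + 168*(107 - 83)) = 3151372*(1872 + 168*24)/9 = 3151372*(1872 + 4032)/9 = (3151372/9)*5904 = 2067300032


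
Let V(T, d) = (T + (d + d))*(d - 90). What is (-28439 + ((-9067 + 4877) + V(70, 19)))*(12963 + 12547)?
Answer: -1027976470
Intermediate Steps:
V(T, d) = (-90 + d)*(T + 2*d) (V(T, d) = (T + 2*d)*(-90 + d) = (-90 + d)*(T + 2*d))
(-28439 + ((-9067 + 4877) + V(70, 19)))*(12963 + 12547) = (-28439 + ((-9067 + 4877) + (-180*19 - 90*70 + 2*19² + 70*19)))*(12963 + 12547) = (-28439 + (-4190 + (-3420 - 6300 + 2*361 + 1330)))*25510 = (-28439 + (-4190 + (-3420 - 6300 + 722 + 1330)))*25510 = (-28439 + (-4190 - 7668))*25510 = (-28439 - 11858)*25510 = -40297*25510 = -1027976470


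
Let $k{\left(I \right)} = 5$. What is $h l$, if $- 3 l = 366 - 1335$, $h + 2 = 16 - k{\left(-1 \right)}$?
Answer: $2907$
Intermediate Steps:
$h = 9$ ($h = -2 + \left(16 - 5\right) = -2 + 11 = 9$)
$l = 323$ ($l = - \frac{366 - 1335}{3} = \left(- \frac{1}{3}\right) \left(-969\right) = 323$)
$h l = 9 \cdot 323 = 2907$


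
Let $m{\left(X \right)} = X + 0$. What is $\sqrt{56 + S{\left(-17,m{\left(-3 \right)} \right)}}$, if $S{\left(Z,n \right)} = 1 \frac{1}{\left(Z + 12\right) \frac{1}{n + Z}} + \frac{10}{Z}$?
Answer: $\frac{\sqrt{17170}}{17} \approx 7.7079$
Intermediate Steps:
$m{\left(X \right)} = X$
$S{\left(Z,n \right)} = \frac{10}{Z} + \frac{Z + n}{12 + Z}$ ($S{\left(Z,n \right)} = 1 \frac{1}{\left(12 + Z\right) \frac{1}{Z + n}} + \frac{10}{Z} = 1 \frac{1}{\frac{1}{Z + n} \left(12 + Z\right)} + \frac{10}{Z} = 1 \frac{Z + n}{12 + Z} + \frac{10}{Z} = \frac{Z + n}{12 + Z} + \frac{10}{Z} = \frac{10}{Z} + \frac{Z + n}{12 + Z}$)
$\sqrt{56 + S{\left(-17,m{\left(-3 \right)} \right)}} = \sqrt{56 + \frac{120 + \left(-17\right)^{2} + 10 \left(-17\right) - -51}{\left(-17\right) \left(12 - 17\right)}} = \sqrt{56 - \frac{120 + 289 - 170 + 51}{17 \left(-5\right)}} = \sqrt{56 - \left(- \frac{1}{85}\right) 290} = \sqrt{56 + \frac{58}{17}} = \sqrt{\frac{1010}{17}} = \frac{\sqrt{17170}}{17}$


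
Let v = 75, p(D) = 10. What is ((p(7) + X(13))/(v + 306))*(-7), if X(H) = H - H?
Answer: -70/381 ≈ -0.18373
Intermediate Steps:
X(H) = 0
((p(7) + X(13))/(v + 306))*(-7) = ((10 + 0)/(75 + 306))*(-7) = (10/381)*(-7) = -70/381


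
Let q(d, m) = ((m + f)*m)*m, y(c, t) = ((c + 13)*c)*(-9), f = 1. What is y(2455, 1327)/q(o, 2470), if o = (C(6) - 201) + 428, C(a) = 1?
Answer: -2726523/753766195 ≈ -0.0036172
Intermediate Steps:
y(c, t) = -9*c*(13 + c) (y(c, t) = ((13 + c)*c)*(-9) = (c*(13 + c))*(-9) = -9*c*(13 + c))
o = 228 (o = (1 - 201) + 428 = -200 + 428 = 228)
q(d, m) = m**2*(1 + m) (q(d, m) = ((m + 1)*m)*m = ((1 + m)*m)*m = (m*(1 + m))*m = m**2*(1 + m))
y(2455, 1327)/q(o, 2470) = (-9*2455*(13 + 2455))/((2470**2*(1 + 2470))) = (-9*2455*2468)/((6100900*2471)) = -54530460/15075323900 = -54530460*1/15075323900 = -2726523/753766195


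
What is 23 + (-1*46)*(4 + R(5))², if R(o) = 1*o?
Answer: -3703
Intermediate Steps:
R(o) = o
23 + (-1*46)*(4 + R(5))² = 23 + (-1*46)*(4 + 5)² = 23 - 46*9² = 23 - 46*81 = 23 - 3726 = -3703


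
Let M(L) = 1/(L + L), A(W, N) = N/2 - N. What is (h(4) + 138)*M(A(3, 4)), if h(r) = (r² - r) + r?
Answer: -77/2 ≈ -38.500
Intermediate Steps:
A(W, N) = -N/2 (A(W, N) = N*(½) - N = N/2 - N = -N/2)
h(r) = r²
M(L) = 1/(2*L)
(h(4) + 138)*M(A(3, 4)) = (4² + 138)*(1/(2*((-½*4)))) = (16 + 138)*((½)/(-2)) = 154*((½)*(-½)) = 154*(-¼) = -77/2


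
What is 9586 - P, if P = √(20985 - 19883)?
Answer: 9586 - √1102 ≈ 9552.8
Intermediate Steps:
P = √1102 ≈ 33.196
9586 - P = 9586 - √1102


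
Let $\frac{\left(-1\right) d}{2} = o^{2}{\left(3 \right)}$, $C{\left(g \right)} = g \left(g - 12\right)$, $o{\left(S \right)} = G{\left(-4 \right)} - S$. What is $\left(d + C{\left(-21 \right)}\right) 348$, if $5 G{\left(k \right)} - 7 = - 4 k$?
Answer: $\frac{5984556}{25} \approx 2.3938 \cdot 10^{5}$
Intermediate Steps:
$G{\left(k \right)} = \frac{7}{5} - \frac{4 k}{5}$ ($G{\left(k \right)} = \frac{7}{5} + \frac{\left(-4\right) k}{5} = \frac{7}{5} - \frac{4 k}{5}$)
$o{\left(S \right)} = \frac{23}{5} - S$ ($o{\left(S \right)} = \left(\frac{7}{5} - - \frac{16}{5}\right) - S = \left(\frac{7}{5} + \frac{16}{5}\right) - S = \frac{23}{5} - S$)
$C{\left(g \right)} = g \left(-12 + g\right)$
$d = - \frac{128}{25}$ ($d = - 2 \left(\frac{23}{5} - 3\right)^{2} = - 2 \left(\frac{8}{5}\right)^{2} = \left(-2\right) \frac{64}{25} = - \frac{128}{25} \approx -5.12$)
$\left(d + C{\left(-21 \right)}\right) 348 = \left(- \frac{128}{25} - 21 \left(-12 - 21\right)\right) 348 = \left(- \frac{128}{25} - -693\right) 348 = \left(- \frac{128}{25} + 693\right) 348 = \frac{17197}{25} \cdot 348 = \frac{5984556}{25}$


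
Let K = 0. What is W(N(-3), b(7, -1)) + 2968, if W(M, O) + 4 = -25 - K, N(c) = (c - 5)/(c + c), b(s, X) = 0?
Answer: 2939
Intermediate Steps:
N(c) = (-5 + c)/(2*c) (N(c) = (-5 + c)/((2*c)) = (-5 + c)*(1/(2*c)) = (-5 + c)/(2*c))
W(M, O) = -29 (W(M, O) = -4 + (-25 - 1*0) = -4 + (-25 + 0) = -4 - 25 = -29)
W(N(-3), b(7, -1)) + 2968 = -29 + 2968 = 2939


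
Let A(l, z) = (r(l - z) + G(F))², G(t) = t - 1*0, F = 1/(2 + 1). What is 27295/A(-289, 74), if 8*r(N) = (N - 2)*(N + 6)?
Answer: 15721920/152820791929 ≈ 0.00010288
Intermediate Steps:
r(N) = (-2 + N)*(6 + N)/8 (r(N) = ((N - 2)*(N + 6))/8 = ((-2 + N)*(6 + N))/8 = (-2 + N)*(6 + N)/8)
F = ⅓ (F = 1/3 = ⅓ ≈ 0.33333)
G(t) = t (G(t) = t + 0 = t)
A(l, z) = (-7/6 + l/2 - z/2 + (l - z)²/8)² (A(l, z) = ((-3/2 + (l - z)/2 + (l - z)²/8) + ⅓)² = ((-3/2 + (l/2 - z/2) + (l - z)²/8) + ⅓)² = ((-3/2 + l/2 - z/2 + (l - z)²/8) + ⅓)² = (-7/6 + l/2 - z/2 + (l - z)²/8)²)
27295/A(-289, 74) = 27295/(((-28 - 12*74 + 3*(-289 - 1*74)² + 12*(-289))²/576)) = 27295/(((-28 - 888 + 3*(-289 - 74)² - 3468)²/576)) = 27295/(((-28 - 888 + 3*(-363)² - 3468)²/576)) = 27295/(((-28 - 888 + 3*131769 - 3468)²/576)) = 27295/(((-28 - 888 + 395307 - 3468)²/576)) = 27295/(((1/576)*390923²)) = 27295/(((1/576)*152820791929)) = 27295/(152820791929/576) = 27295*(576/152820791929) = 15721920/152820791929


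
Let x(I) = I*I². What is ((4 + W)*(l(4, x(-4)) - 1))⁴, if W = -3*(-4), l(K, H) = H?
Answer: 1169858560000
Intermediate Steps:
x(I) = I³
W = 12
((4 + W)*(l(4, x(-4)) - 1))⁴ = ((4 + 12)*((-4)³ - 1))⁴ = (16*(-64 - 1))⁴ = (16*(-65))⁴ = (-1040)⁴ = 1169858560000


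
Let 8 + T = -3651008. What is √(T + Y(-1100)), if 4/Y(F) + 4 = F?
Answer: I*√69529948773/138 ≈ 1910.8*I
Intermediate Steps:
T = -3651016 (T = -8 - 3651008 = -3651016)
Y(F) = 4/(-4 + F)
√(T + Y(-1100)) = √(-3651016 + 4/(-4 - 1100)) = √(-3651016 + 4/(-1104)) = √(-3651016 + 4*(-1/1104)) = √(-3651016 - 1/276) = √(-1007680417/276) = I*√69529948773/138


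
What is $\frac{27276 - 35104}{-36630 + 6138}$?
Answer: $\frac{1957}{7623} \approx 0.25672$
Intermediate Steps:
$\frac{27276 - 35104}{-36630 + 6138} = - \frac{7828}{-30492} = \left(-7828\right) \left(- \frac{1}{30492}\right) = \frac{1957}{7623}$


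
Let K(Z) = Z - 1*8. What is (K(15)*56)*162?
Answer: 63504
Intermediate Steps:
K(Z) = -8 + Z (K(Z) = Z - 8 = -8 + Z)
(K(15)*56)*162 = ((-8 + 15)*56)*162 = (7*56)*162 = 392*162 = 63504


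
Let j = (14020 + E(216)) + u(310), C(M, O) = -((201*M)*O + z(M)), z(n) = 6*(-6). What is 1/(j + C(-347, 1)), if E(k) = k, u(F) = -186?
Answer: 1/83833 ≈ 1.1928e-5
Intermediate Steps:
z(n) = -36
C(M, O) = 36 - 201*M*O (C(M, O) = -((201*M)*O - 36) = -(201*M*O - 36) = -(-36 + 201*M*O) = 36 - 201*M*O)
j = 14050 (j = (14020 + 216) - 186 = 14236 - 186 = 14050)
1/(j + C(-347, 1)) = 1/(14050 + (36 - 201*(-347)*1)) = 1/(14050 + (36 + 69747)) = 1/(14050 + 69783) = 1/83833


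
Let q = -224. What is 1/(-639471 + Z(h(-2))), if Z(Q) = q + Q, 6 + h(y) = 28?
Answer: -1/639673 ≈ -1.5633e-6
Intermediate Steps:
h(y) = 22 (h(y) = -6 + 28 = 22)
Z(Q) = -224 + Q
1/(-639471 + Z(h(-2))) = 1/(-639471 + (-224 + 22)) = 1/(-639471 - 202) = 1/(-639673) = -1/639673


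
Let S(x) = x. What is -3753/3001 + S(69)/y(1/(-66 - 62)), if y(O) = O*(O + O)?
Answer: 1696305495/3001 ≈ 5.6525e+5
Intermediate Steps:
y(O) = 2*O**2 (y(O) = O*(2*O) = 2*O**2)
-3753/3001 + S(69)/y(1/(-66 - 62)) = -3753/3001 + 69/((2*(1/(-66 - 62))**2)) = -3753*1/3001 + 69/((2*(1/(-128))**2)) = -3753/3001 + 69/((2*(-1/128)**2)) = -3753/3001 + 69/((2*(1/16384))) = -3753/3001 + 69/(1/8192) = -3753/3001 + 69*8192 = -3753/3001 + 565248 = 1696305495/3001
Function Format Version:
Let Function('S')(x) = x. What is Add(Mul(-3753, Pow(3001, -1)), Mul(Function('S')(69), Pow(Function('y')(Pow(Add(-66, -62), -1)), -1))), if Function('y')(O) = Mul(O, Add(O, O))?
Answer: Rational(1696305495, 3001) ≈ 5.6525e+5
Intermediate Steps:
Function('y')(O) = Mul(2, Pow(O, 2)) (Function('y')(O) = Mul(O, Mul(2, O)) = Mul(2, Pow(O, 2)))
Add(Mul(-3753, Pow(3001, -1)), Mul(Function('S')(69), Pow(Function('y')(Pow(Add(-66, -62), -1)), -1))) = Add(Mul(-3753, Pow(3001, -1)), Mul(69, Pow(Mul(2, Pow(Pow(Add(-66, -62), -1), 2)), -1))) = Add(Mul(-3753, Rational(1, 3001)), Mul(69, Pow(Mul(2, Pow(Pow(-128, -1), 2)), -1))) = Add(Rational(-3753, 3001), Mul(69, Pow(Mul(2, Pow(Rational(-1, 128), 2)), -1))) = Add(Rational(-3753, 3001), Mul(69, Pow(Mul(2, Rational(1, 16384)), -1))) = Add(Rational(-3753, 3001), Mul(69, Pow(Rational(1, 8192), -1))) = Add(Rational(-3753, 3001), Mul(69, 8192)) = Add(Rational(-3753, 3001), 565248) = Rational(1696305495, 3001)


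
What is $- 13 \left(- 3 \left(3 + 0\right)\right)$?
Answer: $117$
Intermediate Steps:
$- 13 \left(- 3 \left(3 + 0\right)\right) = - 13 \left(\left(-3\right) 3\right) = \left(-13\right) \left(-9\right) = 117$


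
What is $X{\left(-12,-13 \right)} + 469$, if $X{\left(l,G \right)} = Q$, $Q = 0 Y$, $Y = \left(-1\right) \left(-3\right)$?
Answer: $469$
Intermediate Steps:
$Y = 3$
$Q = 0$ ($Q = 0 \cdot 3 = 0$)
$X{\left(l,G \right)} = 0$
$X{\left(-12,-13 \right)} + 469 = 0 + 469 = 469$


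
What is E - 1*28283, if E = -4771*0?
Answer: -28283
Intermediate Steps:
E = 0
E - 1*28283 = 0 - 1*28283 = 0 - 28283 = -28283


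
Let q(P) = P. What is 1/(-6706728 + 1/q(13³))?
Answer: -2197/14734681415 ≈ -1.4910e-7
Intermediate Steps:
1/(-6706728 + 1/q(13³)) = 1/(-6706728 + 1/(13³)) = 1/(-6706728 + 1/2197) = 1/(-14734681415/2197) = -2197/14734681415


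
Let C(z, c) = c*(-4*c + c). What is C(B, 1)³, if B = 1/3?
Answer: -27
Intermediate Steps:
B = ⅓ ≈ 0.33333
C(z, c) = -3*c² (C(z, c) = c*(-3*c) = -3*c²)
C(B, 1)³ = (-3*1²)³ = (-3*1)³ = (-3)³ = -27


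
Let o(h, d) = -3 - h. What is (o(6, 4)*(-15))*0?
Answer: 0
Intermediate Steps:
(o(6, 4)*(-15))*0 = ((-3 - 1*6)*(-15))*0 = ((-3 - 6)*(-15))*0 = -9*(-15)*0 = 135*0 = 0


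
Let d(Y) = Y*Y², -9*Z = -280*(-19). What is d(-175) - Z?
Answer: -48229055/9 ≈ -5.3588e+6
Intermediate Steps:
Z = -5320/9 (Z = -(-280)*(-19)/9 = -⅑*5320 = -5320/9 ≈ -591.11)
d(Y) = Y³
d(-175) - Z = (-175)³ - 1*(-5320/9) = -5359375 + 5320/9 = -48229055/9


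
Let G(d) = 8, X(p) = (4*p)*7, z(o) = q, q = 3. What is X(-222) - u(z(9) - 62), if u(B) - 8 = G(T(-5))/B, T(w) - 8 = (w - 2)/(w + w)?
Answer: -367208/59 ≈ -6223.9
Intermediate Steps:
z(o) = 3
T(w) = 8 + (-2 + w)/(2*w) (T(w) = 8 + (w - 2)/(w + w) = 8 + (-2 + w)/((2*w)) = 8 + (-2 + w)*(1/(2*w)) = 8 + (-2 + w)/(2*w))
X(p) = 28*p
u(B) = 8 + 8/B
X(-222) - u(z(9) - 62) = 28*(-222) - (8 + 8/(3 - 62)) = -6216 - (8 + 8/(-59)) = -6216 - (8 + 8*(-1/59)) = -6216 - (8 - 8/59) = -6216 - 1*464/59 = -6216 - 464/59 = -367208/59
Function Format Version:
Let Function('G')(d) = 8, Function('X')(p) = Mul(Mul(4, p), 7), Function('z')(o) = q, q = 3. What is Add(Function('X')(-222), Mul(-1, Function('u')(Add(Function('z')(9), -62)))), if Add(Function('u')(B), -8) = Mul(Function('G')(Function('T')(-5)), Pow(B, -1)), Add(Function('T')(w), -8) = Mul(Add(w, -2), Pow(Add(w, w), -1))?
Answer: Rational(-367208, 59) ≈ -6223.9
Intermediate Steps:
Function('z')(o) = 3
Function('T')(w) = Add(8, Mul(Rational(1, 2), Pow(w, -1), Add(-2, w))) (Function('T')(w) = Add(8, Mul(Add(w, -2), Pow(Add(w, w), -1))) = Add(8, Mul(Add(-2, w), Pow(Mul(2, w), -1))) = Add(8, Mul(Add(-2, w), Mul(Rational(1, 2), Pow(w, -1)))) = Add(8, Mul(Rational(1, 2), Pow(w, -1), Add(-2, w))))
Function('X')(p) = Mul(28, p)
Function('u')(B) = Add(8, Mul(8, Pow(B, -1)))
Add(Function('X')(-222), Mul(-1, Function('u')(Add(Function('z')(9), -62)))) = Add(Mul(28, -222), Mul(-1, Add(8, Mul(8, Pow(Add(3, -62), -1))))) = Add(-6216, Mul(-1, Add(8, Mul(8, Pow(-59, -1))))) = Add(-6216, Mul(-1, Add(8, Mul(8, Rational(-1, 59))))) = Add(-6216, Mul(-1, Add(8, Rational(-8, 59)))) = Add(-6216, Mul(-1, Rational(464, 59))) = Add(-6216, Rational(-464, 59)) = Rational(-367208, 59)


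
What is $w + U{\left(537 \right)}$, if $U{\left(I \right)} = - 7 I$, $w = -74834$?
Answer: $-78593$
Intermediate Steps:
$w + U{\left(537 \right)} = -74834 - 3759 = -78593$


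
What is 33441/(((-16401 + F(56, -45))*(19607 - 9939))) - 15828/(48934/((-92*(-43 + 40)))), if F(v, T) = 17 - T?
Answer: -345039068248275/3864940714084 ≈ -89.274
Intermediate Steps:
33441/(((-16401 + F(56, -45))*(19607 - 9939))) - 15828/(48934/((-92*(-43 + 40)))) = 33441/(((-16401 + (17 - 1*(-45)))*(19607 - 9939))) - 15828/(48934/((-92*(-43 + 40)))) = 33441/(((-16401 + (17 + 45))*9668)) - 15828/(48934/((-92*(-3)))) = 33441/(((-16401 + 62)*9668)) - 15828/(48934/276) = 33441/((-16339*9668)) - 15828/(48934*(1/276)) = 33441/(-157965452) - 15828/24467/138 = 33441*(-1/157965452) - 15828*138/24467 = -33441/157965452 - 2184264/24467 = -345039068248275/3864940714084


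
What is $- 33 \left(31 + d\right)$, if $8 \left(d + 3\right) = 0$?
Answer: $-924$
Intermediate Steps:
$d = -3$ ($d = -3 + \frac{1}{8} \cdot 0 = -3 + 0 = -3$)
$- 33 \left(31 + d\right) = - 33 \left(31 - 3\right) = \left(-33\right) 28 = -924$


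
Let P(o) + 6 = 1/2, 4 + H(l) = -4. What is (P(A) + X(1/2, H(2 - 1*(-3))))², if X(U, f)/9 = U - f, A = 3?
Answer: 5041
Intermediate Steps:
H(l) = -8 (H(l) = -4 - 4 = -8)
P(o) = -11/2 (P(o) = -6 + 1/2 = -6 + ½ = -11/2)
X(U, f) = -9*f + 9*U (X(U, f) = 9*(U - f) = -9*f + 9*U)
(P(A) + X(1/2, H(2 - 1*(-3))))² = (-11/2 + (-9*(-8) + 9*(1/2)))² = (-11/2 + (72 + 9*(1*(½))))² = (-11/2 + (72 + 9*(½)))² = (-11/2 + (72 + 9/2))² = (-11/2 + 153/2)² = 71² = 5041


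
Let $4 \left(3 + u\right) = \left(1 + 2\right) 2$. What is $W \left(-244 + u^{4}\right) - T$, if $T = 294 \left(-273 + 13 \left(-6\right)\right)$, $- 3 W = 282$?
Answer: $\frac{1005233}{8} \approx 1.2565 \cdot 10^{5}$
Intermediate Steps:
$W = -94$ ($W = \left(- \frac{1}{3}\right) 282 = -94$)
$u = - \frac{3}{2}$ ($u = -3 + \frac{\left(1 + 2\right) 2}{4} = -3 + \frac{3 \cdot 2}{4} = -3 + \frac{1}{4} \cdot 6 = -3 + \frac{3}{2} = - \frac{3}{2} \approx -1.5$)
$T = -103194$ ($T = 294 \left(-273 - 78\right) = 294 \left(-351\right) = -103194$)
$W \left(-244 + u^{4}\right) - T = - 94 \left(-244 + \left(- \frac{3}{2}\right)^{4}\right) - -103194 = - 94 \left(-244 + \frac{81}{16}\right) + 103194 = \left(-94\right) \left(- \frac{3823}{16}\right) + 103194 = \frac{179681}{8} + 103194 = \frac{1005233}{8}$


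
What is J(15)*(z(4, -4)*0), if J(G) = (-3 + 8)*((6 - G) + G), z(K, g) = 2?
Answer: 0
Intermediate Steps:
J(G) = 30 (J(G) = 5*6 = 30)
J(15)*(z(4, -4)*0) = 30*(2*0) = 30*0 = 0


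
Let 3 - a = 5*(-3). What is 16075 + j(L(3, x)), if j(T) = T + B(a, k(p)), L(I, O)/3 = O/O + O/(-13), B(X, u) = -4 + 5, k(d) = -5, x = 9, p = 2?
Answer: 209000/13 ≈ 16077.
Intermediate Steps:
a = 18 (a = 3 - 5*(-3) = 3 - 1*(-15) = 3 + 15 = 18)
B(X, u) = 1
L(I, O) = 3 - 3*O/13 (L(I, O) = 3*(O/O + O/(-13)) = 3*(1 + O*(-1/13)) = 3*(1 - O/13) = 3 - 3*O/13)
j(T) = 1 + T (j(T) = T + 1 = 1 + T)
16075 + j(L(3, x)) = 16075 + (1 + (3 - 3/13*9)) = 16075 + (1 + (3 - 27/13)) = 16075 + (1 + 12/13) = 16075 + 25/13 = 209000/13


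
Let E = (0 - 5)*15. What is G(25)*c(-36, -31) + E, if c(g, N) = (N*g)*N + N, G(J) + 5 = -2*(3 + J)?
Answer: 2112172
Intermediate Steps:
G(J) = -11 - 2*J (G(J) = -5 - 2*(3 + J) = -5 + (-6 - 2*J) = -11 - 2*J)
c(g, N) = N + g*N² (c(g, N) = g*N² + N = N + g*N²)
E = -75 (E = -5*15 = -75)
G(25)*c(-36, -31) + E = (-11 - 2*25)*(-31*(1 - 31*(-36))) - 75 = (-11 - 50)*(-31*(1 + 1116)) - 75 = -(-1891)*1117 - 75 = -61*(-34627) - 75 = 2112247 - 75 = 2112172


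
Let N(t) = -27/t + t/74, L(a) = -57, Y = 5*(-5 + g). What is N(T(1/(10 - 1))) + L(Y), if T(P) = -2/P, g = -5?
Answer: -4125/74 ≈ -55.743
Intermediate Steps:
Y = -50 (Y = 5*(-5 - 5) = 5*(-10) = -50)
N(t) = -27/t + t/74 (N(t) = -27/t + t*(1/74) = -27/t + t/74)
N(T(1/(10 - 1))) + L(Y) = (-27*(-1/(2*(10 - 1))) + (-2/(1/(10 - 1)))/74) - 57 = (-27/((-2/(1/9))) + (-2/(1/9))/74) - 57 = (-27/((-2/1/9)) + (-2/1/9)/74) - 57 = (-27/((-2*9)) + (-2*9)/74) - 57 = (-27/(-18) + (1/74)*(-18)) - 57 = (-27*(-1/18) - 9/37) - 57 = (3/2 - 9/37) - 57 = 93/74 - 57 = -4125/74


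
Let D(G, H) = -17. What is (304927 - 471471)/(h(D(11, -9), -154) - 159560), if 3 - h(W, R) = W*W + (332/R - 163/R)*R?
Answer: 166544/160015 ≈ 1.0408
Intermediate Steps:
h(W, R) = -166 - W² (h(W, R) = 3 - (W*W + (332/R - 163/R)*R) = 3 - (W² + (169/R)*R) = 3 - (W² + 169) = 3 - (169 + W²) = 3 + (-169 - W²) = -166 - W²)
(304927 - 471471)/(h(D(11, -9), -154) - 159560) = (304927 - 471471)/((-166 - 1*(-17)²) - 159560) = -166544/((-166 - 1*289) - 159560) = -166544/((-166 - 289) - 159560) = -166544/(-455 - 159560) = -166544/(-160015) = -166544*(-1/160015) = 166544/160015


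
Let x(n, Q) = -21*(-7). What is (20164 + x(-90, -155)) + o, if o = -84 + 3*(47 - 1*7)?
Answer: 20347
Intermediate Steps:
x(n, Q) = 147
o = 36 (o = -84 + 3*(47 - 7) = -84 + 3*40 = -84 + 120 = 36)
(20164 + x(-90, -155)) + o = (20164 + 147) + 36 = 20311 + 36 = 20347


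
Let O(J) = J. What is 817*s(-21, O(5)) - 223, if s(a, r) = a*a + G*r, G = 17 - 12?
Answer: 380499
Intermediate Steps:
G = 5
s(a, r) = a² + 5*r (s(a, r) = a*a + 5*r = a² + 5*r)
817*s(-21, O(5)) - 223 = 817*((-21)² + 5*5) - 223 = 817*(441 + 25) - 223 = 817*466 - 223 = 380722 - 223 = 380499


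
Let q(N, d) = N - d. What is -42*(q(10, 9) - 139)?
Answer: 5796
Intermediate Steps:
-42*(q(10, 9) - 139) = -42*((10 - 1*9) - 139) = -42*((10 - 9) - 139) = -42*(1 - 139) = -42*(-138) = 5796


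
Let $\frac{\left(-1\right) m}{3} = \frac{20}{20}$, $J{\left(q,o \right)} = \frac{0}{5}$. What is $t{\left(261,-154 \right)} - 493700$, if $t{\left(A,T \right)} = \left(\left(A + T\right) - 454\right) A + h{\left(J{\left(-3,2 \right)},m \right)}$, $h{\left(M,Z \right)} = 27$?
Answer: $-584240$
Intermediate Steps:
$J{\left(q,o \right)} = 0$ ($J{\left(q,o \right)} = 0 \cdot \frac{1}{5} = 0$)
$m = -3$ ($m = - 3 \cdot \frac{20}{20} = - 3 \cdot 20 \cdot \frac{1}{20} = \left(-3\right) 1 = -3$)
$t{\left(A,T \right)} = 27 + A \left(-454 + A + T\right)$ ($t{\left(A,T \right)} = \left(\left(A + T\right) - 454\right) A + 27 = \left(-454 + A + T\right) A + 27 = A \left(-454 + A + T\right) + 27 = 27 + A \left(-454 + A + T\right)$)
$t{\left(261,-154 \right)} - 493700 = \left(27 + 261^{2} - 118494 + 261 \left(-154\right)\right) - 493700 = \left(27 + 68121 - 118494 - 40194\right) - 493700 = -90540 - 493700 = -584240$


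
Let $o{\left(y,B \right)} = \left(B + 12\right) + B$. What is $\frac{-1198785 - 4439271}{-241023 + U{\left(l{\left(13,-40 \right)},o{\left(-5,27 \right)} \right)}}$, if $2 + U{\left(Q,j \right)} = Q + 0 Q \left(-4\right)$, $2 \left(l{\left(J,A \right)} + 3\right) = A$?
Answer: $\frac{704757}{30131} \approx 23.39$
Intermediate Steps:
$l{\left(J,A \right)} = -3 + \frac{A}{2}$
$o{\left(y,B \right)} = 12 + 2 B$ ($o{\left(y,B \right)} = \left(12 + B\right) + B = 12 + 2 B$)
$U{\left(Q,j \right)} = -2 + Q$ ($U{\left(Q,j \right)} = -2 + \left(Q + 0 Q \left(-4\right)\right) = -2 + \left(Q + 0 \left(-4\right)\right) = -2 + \left(Q + 0\right) = -2 + Q$)
$\frac{-1198785 - 4439271}{-241023 + U{\left(l{\left(13,-40 \right)},o{\left(-5,27 \right)} \right)}} = \frac{-1198785 - 4439271}{-241023 + \left(-2 + \left(-3 + \frac{1}{2} \left(-40\right)\right)\right)} = - \frac{5638056}{-241023 - 25} = - \frac{5638056}{-241048} = \left(-5638056\right) \left(- \frac{1}{241048}\right) = \frac{704757}{30131}$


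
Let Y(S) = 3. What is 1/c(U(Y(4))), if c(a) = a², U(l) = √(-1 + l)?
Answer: ½ ≈ 0.50000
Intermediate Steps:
1/c(U(Y(4))) = 1/((√(-1 + 3))²) = 1/((√2)²) = 1/2 = ½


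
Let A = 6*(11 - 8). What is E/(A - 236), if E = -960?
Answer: 480/109 ≈ 4.4037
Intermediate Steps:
A = 18 (A = 6*3 = 18)
E/(A - 236) = -960/(18 - 236) = -960/(-218) = -960*(-1/218) = 480/109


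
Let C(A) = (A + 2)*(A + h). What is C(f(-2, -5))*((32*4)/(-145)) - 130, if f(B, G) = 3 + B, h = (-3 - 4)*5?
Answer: -5794/145 ≈ -39.959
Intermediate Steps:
h = -35 (h = -7*5 = -35)
C(A) = (-35 + A)*(2 + A) (C(A) = (A + 2)*(A - 35) = (2 + A)*(-35 + A) = (-35 + A)*(2 + A))
C(f(-2, -5))*((32*4)/(-145)) - 130 = (-70 + (3 - 2)² - 33*(3 - 2))*((32*4)/(-145)) - 130 = (-70 + 1² - 33*1)*(128*(-1/145)) - 130 = (-70 + 1 - 33)*(-128/145) - 130 = -102*(-128/145) - 130 = 13056/145 - 130 = -5794/145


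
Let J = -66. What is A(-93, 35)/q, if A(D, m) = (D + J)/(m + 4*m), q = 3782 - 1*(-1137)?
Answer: -159/860825 ≈ -0.00018471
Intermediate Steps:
q = 4919 (q = 3782 + 1137 = 4919)
A(D, m) = (-66 + D)/(5*m) (A(D, m) = (D - 66)/(m + 4*m) = (-66 + D)/((5*m)) = (-66 + D)*(1/(5*m)) = (-66 + D)/(5*m))
A(-93, 35)/q = ((⅕)*(-66 - 93)/35)/4919 = ((⅕)*(1/35)*(-159))*(1/4919) = -159/175*1/4919 = -159/860825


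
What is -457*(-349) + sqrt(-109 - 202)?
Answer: 159493 + I*sqrt(311) ≈ 1.5949e+5 + 17.635*I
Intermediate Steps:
-457*(-349) + sqrt(-109 - 202) = 159493 + sqrt(-311) = 159493 + I*sqrt(311)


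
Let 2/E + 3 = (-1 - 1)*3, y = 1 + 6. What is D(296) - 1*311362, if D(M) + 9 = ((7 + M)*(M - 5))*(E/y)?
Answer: -2199191/7 ≈ -3.1417e+5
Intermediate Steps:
y = 7
E = -2/9 (E = 2/(-3 + (-1 - 1)*3) = 2/(-3 - 2*3) = 2/(-3 - 6) = 2/(-9) = 2*(-⅑) = -2/9 ≈ -0.22222)
D(M) = -9 - 2*(-5 + M)*(7 + M)/63 (D(M) = -9 + ((7 + M)*(M - 5))*(-2/9/7) = -9 + ((7 + M)*(-5 + M))*(-2/9*⅐) = -9 + ((-5 + M)*(7 + M))*(-2/63) = -9 - 2*(-5 + M)*(7 + M)/63)
D(296) - 1*311362 = (-71/9 - 4/63*296 - 2/63*296²) - 1*311362 = (-71/9 - 1184/63 - 2/63*87616) - 311362 = (-71/9 - 1184/63 - 175232/63) - 311362 = -19657/7 - 311362 = -2199191/7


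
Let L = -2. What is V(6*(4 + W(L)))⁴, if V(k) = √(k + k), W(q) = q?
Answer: 576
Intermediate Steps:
V(k) = √2*√k (V(k) = √(2*k) = √2*√k)
V(6*(4 + W(L)))⁴ = (√2*√(6*(4 - 2)))⁴ = (√2*√(6*2))⁴ = (√2*√12)⁴ = (√2*(2*√3))⁴ = (2*√6)⁴ = 576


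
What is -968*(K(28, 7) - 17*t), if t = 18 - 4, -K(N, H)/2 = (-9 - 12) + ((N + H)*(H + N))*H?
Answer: 16790928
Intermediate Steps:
K(N, H) = 42 - 2*H*(H + N)² (K(N, H) = -2*((-9 - 12) + ((N + H)*(H + N))*H) = -2*(-21 + ((H + N)*(H + N))*H) = -2*(-21 + (H + N)²*H) = -2*(-21 + H*(H + N)²) = 42 - 2*H*(H + N)²)
t = 14
-968*(K(28, 7) - 17*t) = -968*((42 - 2*7*(7 + 28)²) - 17*14) = -968*((42 - 2*7*35²) - 238) = -968*((42 - 2*7*1225) - 238) = -968*((42 - 17150) - 238) = -968*(-17108 - 238) = -968*(-17346) = 16790928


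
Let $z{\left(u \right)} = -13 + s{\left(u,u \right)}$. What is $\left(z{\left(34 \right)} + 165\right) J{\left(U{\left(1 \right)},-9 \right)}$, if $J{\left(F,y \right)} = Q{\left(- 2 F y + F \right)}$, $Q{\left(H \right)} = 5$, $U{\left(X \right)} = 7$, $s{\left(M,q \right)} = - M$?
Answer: $590$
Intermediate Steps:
$J{\left(F,y \right)} = 5$
$z{\left(u \right)} = -13 - u$
$\left(z{\left(34 \right)} + 165\right) J{\left(U{\left(1 \right)},-9 \right)} = \left(\left(-13 - 34\right) + 165\right) 5 = \left(-47 + 165\right) 5 = 118 \cdot 5 = 590$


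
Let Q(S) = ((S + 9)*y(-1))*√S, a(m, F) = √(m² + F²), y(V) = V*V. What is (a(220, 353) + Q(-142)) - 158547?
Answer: -158547 + √173009 - 133*I*√142 ≈ -1.5813e+5 - 1584.9*I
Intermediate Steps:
y(V) = V²
a(m, F) = √(F² + m²)
Q(S) = √S*(9 + S) (Q(S) = ((S + 9)*(-1)²)*√S = ((9 + S)*1)*√S = (9 + S)*√S = √S*(9 + S))
(a(220, 353) + Q(-142)) - 158547 = (√(353² + 220²) + √(-142)*(9 - 142)) - 158547 = (√(124609 + 48400) + (I*√142)*(-133)) - 158547 = (√173009 - 133*I*√142) - 158547 = -158547 + √173009 - 133*I*√142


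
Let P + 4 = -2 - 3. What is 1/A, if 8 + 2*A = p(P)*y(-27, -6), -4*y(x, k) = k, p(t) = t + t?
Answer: -2/35 ≈ -0.057143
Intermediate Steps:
P = -9 (P = -4 + (-2 - 3) = -4 - 5 = -9)
p(t) = 2*t
y(x, k) = -k/4
A = -35/2 (A = -4 + ((2*(-9))*(-¼*(-6)))/2 = -4 + (-18*3/2)/2 = -4 + (½)*(-27) = -4 - 27/2 = -35/2 ≈ -17.500)
1/A = 1/(-35/2) = -2/35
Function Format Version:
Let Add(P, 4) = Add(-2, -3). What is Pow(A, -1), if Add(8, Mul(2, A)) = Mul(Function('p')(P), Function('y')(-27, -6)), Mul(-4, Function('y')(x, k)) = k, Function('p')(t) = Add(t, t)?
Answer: Rational(-2, 35) ≈ -0.057143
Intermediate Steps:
P = -9 (P = Add(-4, Add(-2, -3)) = Add(-4, -5) = -9)
Function('p')(t) = Mul(2, t)
Function('y')(x, k) = Mul(Rational(-1, 4), k)
A = Rational(-35, 2) (A = Add(-4, Mul(Rational(1, 2), Mul(Mul(2, -9), Mul(Rational(-1, 4), -6)))) = Add(-4, Mul(Rational(1, 2), Mul(-18, Rational(3, 2)))) = Add(-4, Mul(Rational(1, 2), -27)) = Add(-4, Rational(-27, 2)) = Rational(-35, 2) ≈ -17.500)
Pow(A, -1) = Pow(Rational(-35, 2), -1) = Rational(-2, 35)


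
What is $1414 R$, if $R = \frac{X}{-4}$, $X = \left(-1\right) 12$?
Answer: $4242$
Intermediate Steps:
$X = -12$
$R = 3$ ($R = - \frac{12}{-4} = \left(-12\right) \left(- \frac{1}{4}\right) = 3$)
$1414 R = 1414 \cdot 3 = 4242$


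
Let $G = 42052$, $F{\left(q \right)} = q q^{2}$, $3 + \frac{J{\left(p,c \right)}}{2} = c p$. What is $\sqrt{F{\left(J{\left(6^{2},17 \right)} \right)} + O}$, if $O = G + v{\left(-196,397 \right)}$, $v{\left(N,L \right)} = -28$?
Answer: $4 \sqrt{112935891} \approx 42509.0$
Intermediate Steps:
$J{\left(p,c \right)} = -6 + 2 c p$
$F{\left(q \right)} = q^{3}$
$O = 42024$ ($O = 42052 - 28 = 42024$)
$\sqrt{F{\left(J{\left(6^{2},17 \right)} \right)} + O} = \sqrt{\left(-6 + 2 \cdot 17 \cdot 6^{2}\right)^{3} + 42024} = \sqrt{\left(-6 + 2 \cdot 17 \cdot 36\right)^{3} + 42024} = \sqrt{\left(-6 + 1224\right)^{3} + 42024} = \sqrt{1218^{3} + 42024} = \sqrt{1806932232 + 42024} = \sqrt{1806974256} = 4 \sqrt{112935891}$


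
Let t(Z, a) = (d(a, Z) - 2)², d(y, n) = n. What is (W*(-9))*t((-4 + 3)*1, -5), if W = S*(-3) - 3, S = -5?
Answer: -972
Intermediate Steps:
W = 12 (W = -5*(-3) - 3 = 15 - 3 = 12)
t(Z, a) = (-2 + Z)² (t(Z, a) = (Z - 2)² = (-2 + Z)²)
(W*(-9))*t((-4 + 3)*1, -5) = (12*(-9))*(-2 + (-4 + 3)*1)² = -108*(-2 - 1*1)² = -108*(-2 - 1)² = -108*(-3)² = -108*9 = -972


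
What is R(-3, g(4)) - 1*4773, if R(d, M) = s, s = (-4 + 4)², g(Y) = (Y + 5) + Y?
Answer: -4773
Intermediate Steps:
g(Y) = 5 + 2*Y (g(Y) = (5 + Y) + Y = 5 + 2*Y)
s = 0 (s = 0² = 0)
R(d, M) = 0
R(-3, g(4)) - 1*4773 = 0 - 1*4773 = 0 - 4773 = -4773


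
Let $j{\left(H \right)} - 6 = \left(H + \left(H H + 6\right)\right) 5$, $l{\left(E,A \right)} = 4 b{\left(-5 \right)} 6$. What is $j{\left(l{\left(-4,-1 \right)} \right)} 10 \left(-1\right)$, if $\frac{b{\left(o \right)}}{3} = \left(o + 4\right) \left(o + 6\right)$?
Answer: $-255960$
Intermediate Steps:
$b{\left(o \right)} = 3 \left(4 + o\right) \left(6 + o\right)$ ($b{\left(o \right)} = 3 \left(o + 4\right) \left(o + 6\right) = 3 \left(4 + o\right) \left(6 + o\right)$)
$l{\left(E,A \right)} = -72$ ($l{\left(E,A \right)} = 4 \left(72 + 3 \left(-5\right)^{2} + 30 \left(-5\right)\right) 6 = 4 \left(72 + 3 \cdot 25 - 150\right) 6 = 4 \left(72 + 75 - 150\right) 6 = 4 \left(-3\right) 6 = \left(-12\right) 6 = -72$)
$j{\left(H \right)} = 36 + 5 H + 5 H^{2}$ ($j{\left(H \right)} = 6 + \left(H + \left(H H + 6\right)\right) 5 = 6 + \left(H + \left(H^{2} + 6\right)\right) 5 = 6 + \left(H + \left(6 + H^{2}\right)\right) 5 = 6 + \left(6 + H + H^{2}\right) 5 = 6 + \left(30 + 5 H + 5 H^{2}\right) = 36 + 5 H + 5 H^{2}$)
$j{\left(l{\left(-4,-1 \right)} \right)} 10 \left(-1\right) = \left(36 + 5 \left(-72\right) + 5 \left(-72\right)^{2}\right) 10 \left(-1\right) = \left(36 - 360 + 5 \cdot 5184\right) 10 \left(-1\right) = \left(36 - 360 + 25920\right) 10 \left(-1\right) = 25596 \cdot 10 \left(-1\right) = 255960 \left(-1\right) = -255960$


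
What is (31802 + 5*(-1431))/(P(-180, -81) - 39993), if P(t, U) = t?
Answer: -3521/5739 ≈ -0.61352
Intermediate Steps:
(31802 + 5*(-1431))/(P(-180, -81) - 39993) = (31802 + 5*(-1431))/(-180 - 39993) = (31802 - 7155)/(-40173) = 24647*(-1/40173) = -3521/5739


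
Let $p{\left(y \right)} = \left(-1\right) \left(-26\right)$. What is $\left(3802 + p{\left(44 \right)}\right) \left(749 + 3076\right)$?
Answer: $14642100$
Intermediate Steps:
$p{\left(y \right)} = 26$
$\left(3802 + p{\left(44 \right)}\right) \left(749 + 3076\right) = \left(3802 + 26\right) \left(749 + 3076\right) = 3828 \cdot 3825 = 14642100$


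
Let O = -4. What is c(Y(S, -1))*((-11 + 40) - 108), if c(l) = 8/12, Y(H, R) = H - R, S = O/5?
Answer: -158/3 ≈ -52.667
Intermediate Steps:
S = -4/5 ≈ -0.80000
c(l) = 2/3 (c(l) = 8*(1/12) = 2/3)
c(Y(S, -1))*((-11 + 40) - 108) = 2*((-11 + 40) - 108)/3 = 2*(29 - 108)/3 = (2/3)*(-79) = -158/3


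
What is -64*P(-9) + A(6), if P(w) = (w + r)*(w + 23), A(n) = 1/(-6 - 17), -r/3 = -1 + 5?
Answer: 432767/23 ≈ 18816.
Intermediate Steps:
r = -12 (r = -3*(-1 + 5) = -3*4 = -12)
A(n) = -1/23 (A(n) = 1/(-23) = -1/23)
P(w) = (-12 + w)*(23 + w) (P(w) = (w - 12)*(w + 23) = (-12 + w)*(23 + w))
-64*P(-9) + A(6) = -64*(-276 + (-9)² + 11*(-9)) - 1/23 = -64*(-276 + 81 - 99) - 1/23 = -64*(-294) - 1/23 = 18816 - 1/23 = 432767/23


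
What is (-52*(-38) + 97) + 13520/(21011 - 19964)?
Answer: 2183951/1047 ≈ 2085.9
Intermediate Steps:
(-52*(-38) + 97) + 13520/(21011 - 19964) = (1976 + 97) + 13520/1047 = 2073 + 13520*(1/1047) = 2073 + 13520/1047 = 2183951/1047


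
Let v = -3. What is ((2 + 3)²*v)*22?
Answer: -1650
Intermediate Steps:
((2 + 3)²*v)*22 = ((2 + 3)²*(-3))*22 = (5²*(-3))*22 = (25*(-3))*22 = -75*22 = -1650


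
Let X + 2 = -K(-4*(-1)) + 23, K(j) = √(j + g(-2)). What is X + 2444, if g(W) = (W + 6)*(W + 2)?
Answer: 2463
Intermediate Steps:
g(W) = (2 + W)*(6 + W) (g(W) = (6 + W)*(2 + W) = (2 + W)*(6 + W))
K(j) = √j (K(j) = √(j + (12 + (-2)² + 8*(-2))) = √(j + (12 + 4 - 16)) = √(j + 0) = √j)
X = 19 (X = -2 + (-√(-4*(-1)) + 23) = -2 + (-√4 + 23) = -2 + (-1*2 + 23) = -2 + (-2 + 23) = -2 + 21 = 19)
X + 2444 = 19 + 2444 = 2463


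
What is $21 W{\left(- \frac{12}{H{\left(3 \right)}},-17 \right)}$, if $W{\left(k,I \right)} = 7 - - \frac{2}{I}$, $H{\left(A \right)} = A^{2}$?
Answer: $\frac{2457}{17} \approx 144.53$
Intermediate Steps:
$W{\left(k,I \right)} = 7 + \frac{2}{I}$
$21 W{\left(- \frac{12}{H{\left(3 \right)}},-17 \right)} = 21 \left(7 + \frac{2}{-17}\right) = 21 \left(7 + 2 \left(- \frac{1}{17}\right)\right) = 21 \left(7 - \frac{2}{17}\right) = 21 \cdot \frac{117}{17} = \frac{2457}{17}$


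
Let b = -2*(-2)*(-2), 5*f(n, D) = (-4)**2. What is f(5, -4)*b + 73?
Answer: 237/5 ≈ 47.400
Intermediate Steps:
f(n, D) = 16/5 (f(n, D) = (1/5)*(-4)**2 = (1/5)*16 = 16/5)
b = -8 (b = 4*(-2) = -8)
f(5, -4)*b + 73 = (16/5)*(-8) + 73 = -128/5 + 73 = 237/5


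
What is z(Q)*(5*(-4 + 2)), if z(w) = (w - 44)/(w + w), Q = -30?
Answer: -37/3 ≈ -12.333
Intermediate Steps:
z(w) = (-44 + w)/(2*w) (z(w) = (-44 + w)/((2*w)) = (-44 + w)*(1/(2*w)) = (-44 + w)/(2*w))
z(Q)*(5*(-4 + 2)) = ((1/2)*(-44 - 30)/(-30))*(5*(-4 + 2)) = ((1/2)*(-1/30)*(-74))*(5*(-2)) = (37/30)*(-10) = -37/3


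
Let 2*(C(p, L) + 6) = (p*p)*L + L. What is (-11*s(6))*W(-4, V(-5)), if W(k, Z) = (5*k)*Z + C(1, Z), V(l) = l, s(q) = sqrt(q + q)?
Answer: -1958*sqrt(3) ≈ -3391.4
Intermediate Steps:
s(q) = sqrt(2)*sqrt(q) (s(q) = sqrt(2*q) = sqrt(2)*sqrt(q))
C(p, L) = -6 + L/2 + L*p**2/2 (C(p, L) = -6 + ((p*p)*L + L)/2 = -6 + (p**2*L + L)/2 = -6 + (L*p**2 + L)/2 = -6 + (L + L*p**2)/2 = -6 + (L/2 + L*p**2/2) = -6 + L/2 + L*p**2/2)
W(k, Z) = -6 + Z + 5*Z*k (W(k, Z) = (5*k)*Z + (-6 + Z/2 + (1/2)*Z*1**2) = 5*Z*k + (-6 + Z/2 + (1/2)*Z*1) = 5*Z*k + (-6 + Z/2 + Z/2) = 5*Z*k + (-6 + Z) = -6 + Z + 5*Z*k)
(-11*s(6))*W(-4, V(-5)) = (-11*sqrt(2)*sqrt(6))*(-6 - 5 + 5*(-5)*(-4)) = (-22*sqrt(3))*(-6 - 5 + 100) = -22*sqrt(3)*89 = -1958*sqrt(3)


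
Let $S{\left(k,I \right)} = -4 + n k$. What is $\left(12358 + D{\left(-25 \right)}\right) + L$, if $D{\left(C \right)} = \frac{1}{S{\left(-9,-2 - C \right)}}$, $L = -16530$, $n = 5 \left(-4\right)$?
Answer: $- \frac{734271}{176} \approx -4172.0$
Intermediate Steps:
$n = -20$
$S{\left(k,I \right)} = -4 - 20 k$
$D{\left(C \right)} = \frac{1}{176}$ ($D{\left(C \right)} = \frac{1}{-4 - -180} = \frac{1}{-4 + 180} = \frac{1}{176}$)
$\left(12358 + D{\left(-25 \right)}\right) + L = \left(12358 + \frac{1}{176}\right) - 16530 = \frac{2175009}{176} - 16530 = - \frac{734271}{176}$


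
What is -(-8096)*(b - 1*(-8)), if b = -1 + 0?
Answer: 56672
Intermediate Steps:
b = -1
-(-8096)*(b - 1*(-8)) = -(-8096)*(-1 - 1*(-8)) = -(-8096)*(-1 + 8) = -(-8096)*7 = -736*(-77) = 56672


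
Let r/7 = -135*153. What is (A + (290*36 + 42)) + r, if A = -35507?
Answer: -169610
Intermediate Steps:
r = -144585 (r = 7*(-135*153) = 7*(-20655) = -144585)
(A + (290*36 + 42)) + r = (-35507 + (290*36 + 42)) - 144585 = (-35507 + (10440 + 42)) - 144585 = (-35507 + 10482) - 144585 = -25025 - 144585 = -169610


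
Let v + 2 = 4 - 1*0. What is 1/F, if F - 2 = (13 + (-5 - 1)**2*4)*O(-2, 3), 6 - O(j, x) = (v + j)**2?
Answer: 1/944 ≈ 0.0010593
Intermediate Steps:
v = 2 (v = -2 + (4 - 1*0) = -2 + (4 + 0) = -2 + 4 = 2)
O(j, x) = 6 - (2 + j)**2
F = 944 (F = 2 + (13 + (-5 - 1)**2*4)*(6 - (2 - 2)**2) = 2 + (13 + (-6)**2*4)*(6 - 1*0**2) = 2 + (13 + 36*4)*(6 - 1*0) = 2 + (13 + 144)*(6 + 0) = 2 + 157*6 = 2 + 942 = 944)
1/F = 1/944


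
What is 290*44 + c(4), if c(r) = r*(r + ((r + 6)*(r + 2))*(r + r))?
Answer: 14696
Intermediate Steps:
c(r) = r*(r + 2*r*(2 + r)*(6 + r)) (c(r) = r*(r + ((6 + r)*(2 + r))*(2*r)) = r*(r + ((2 + r)*(6 + r))*(2*r)) = r*(r + 2*r*(2 + r)*(6 + r)))
290*44 + c(4) = 290*44 + 4**2*(25 + 2*4**2 + 16*4) = 12760 + 16*(25 + 2*16 + 64) = 12760 + 16*(25 + 32 + 64) = 12760 + 16*121 = 12760 + 1936 = 14696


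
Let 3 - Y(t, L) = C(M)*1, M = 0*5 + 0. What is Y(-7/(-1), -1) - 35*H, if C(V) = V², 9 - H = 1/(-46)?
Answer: -14387/46 ≈ -312.76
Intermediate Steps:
M = 0 (M = 0 + 0 = 0)
H = 415/46 (H = 9 - 1/(-46) = 9 - 1*(-1/46) = 9 + 1/46 = 415/46 ≈ 9.0217)
Y(t, L) = 3 (Y(t, L) = 3 - 0² = 3 - 0 = 3 - 1*0 = 3 + 0 = 3)
Y(-7/(-1), -1) - 35*H = 3 - 35*415/46 = 3 - 14525/46 = -14387/46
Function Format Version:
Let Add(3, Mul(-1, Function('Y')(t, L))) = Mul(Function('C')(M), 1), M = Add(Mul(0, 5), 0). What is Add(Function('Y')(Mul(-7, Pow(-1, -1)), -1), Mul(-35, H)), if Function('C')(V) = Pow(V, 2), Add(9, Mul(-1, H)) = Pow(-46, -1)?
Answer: Rational(-14387, 46) ≈ -312.76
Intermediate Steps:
M = 0 (M = Add(0, 0) = 0)
H = Rational(415, 46) (H = Add(9, Mul(-1, Pow(-46, -1))) = Add(9, Mul(-1, Rational(-1, 46))) = Add(9, Rational(1, 46)) = Rational(415, 46) ≈ 9.0217)
Function('Y')(t, L) = 3 (Function('Y')(t, L) = Add(3, Mul(-1, Mul(Pow(0, 2), 1))) = Add(3, Mul(-1, Mul(0, 1))) = Add(3, Mul(-1, 0)) = Add(3, 0) = 3)
Add(Function('Y')(Mul(-7, Pow(-1, -1)), -1), Mul(-35, H)) = Add(3, Mul(-35, Rational(415, 46))) = Add(3, Rational(-14525, 46)) = Rational(-14387, 46)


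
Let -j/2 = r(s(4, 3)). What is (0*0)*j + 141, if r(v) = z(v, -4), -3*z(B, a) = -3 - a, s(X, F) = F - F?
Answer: 141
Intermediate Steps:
s(X, F) = 0
z(B, a) = 1 + a/3 (z(B, a) = -(-3 - a)/3 = 1 + a/3)
r(v) = -⅓ (r(v) = 1 + (⅓)*(-4) = 1 - 4/3 = -⅓)
j = ⅔ (j = -2*(-⅓) = ⅔ ≈ 0.66667)
(0*0)*j + 141 = (0*0)*(⅔) + 141 = 0*(⅔) + 141 = 0 + 141 = 141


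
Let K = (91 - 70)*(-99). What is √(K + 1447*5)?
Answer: 2*√1289 ≈ 71.805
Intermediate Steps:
K = -2079 (K = 21*(-99) = -2079)
√(K + 1447*5) = √(-2079 + 1447*5) = √(-2079 + 7235) = √5156 = 2*√1289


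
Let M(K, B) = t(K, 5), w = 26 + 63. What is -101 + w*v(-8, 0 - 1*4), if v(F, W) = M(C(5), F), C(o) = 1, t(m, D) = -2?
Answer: -279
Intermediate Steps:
w = 89
M(K, B) = -2
v(F, W) = -2
-101 + w*v(-8, 0 - 1*4) = -101 + 89*(-2) = -101 - 178 = -279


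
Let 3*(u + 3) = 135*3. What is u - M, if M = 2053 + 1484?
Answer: -3405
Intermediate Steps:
u = 132 (u = -3 + (135*3)/3 = -3 + (1/3)*405 = -3 + 135 = 132)
M = 3537
u - M = 132 - 1*3537 = 132 - 3537 = -3405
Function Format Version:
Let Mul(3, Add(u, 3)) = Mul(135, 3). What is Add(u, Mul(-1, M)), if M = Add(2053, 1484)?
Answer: -3405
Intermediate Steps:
u = 132 (u = Add(-3, Mul(Rational(1, 3), Mul(135, 3))) = Add(-3, Mul(Rational(1, 3), 405)) = Add(-3, 135) = 132)
M = 3537
Add(u, Mul(-1, M)) = Add(132, Mul(-1, 3537)) = Add(132, -3537) = -3405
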